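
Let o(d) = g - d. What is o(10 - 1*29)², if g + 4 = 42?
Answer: 3249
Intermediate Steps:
g = 38 (g = -4 + 42 = 38)
o(d) = 38 - d
o(10 - 1*29)² = (38 - (10 - 1*29))² = (38 - (10 - 29))² = (38 - 1*(-19))² = (38 + 19)² = 57² = 3249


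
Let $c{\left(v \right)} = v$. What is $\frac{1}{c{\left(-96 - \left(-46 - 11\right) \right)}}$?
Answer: $- \frac{1}{39} \approx -0.025641$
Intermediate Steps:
$\frac{1}{c{\left(-96 - \left(-46 - 11\right) \right)}} = \frac{1}{-96 - \left(-46 - 11\right)} = \frac{1}{-96 - -57} = \frac{1}{-96 + 57} = \frac{1}{-39} = - \frac{1}{39}$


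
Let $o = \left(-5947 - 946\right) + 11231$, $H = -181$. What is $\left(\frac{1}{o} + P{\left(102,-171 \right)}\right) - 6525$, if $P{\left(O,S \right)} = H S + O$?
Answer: $\frac{106402465}{4338} \approx 24528.0$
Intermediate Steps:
$o = 4338$ ($o = -6893 + 11231 = 4338$)
$P{\left(O,S \right)} = O - 181 S$ ($P{\left(O,S \right)} = - 181 S + O = O - 181 S$)
$\left(\frac{1}{o} + P{\left(102,-171 \right)}\right) - 6525 = \left(\frac{1}{4338} + \left(102 - -30951\right)\right) - 6525 = \left(\frac{1}{4338} + \left(102 + 30951\right)\right) - 6525 = \left(\frac{1}{4338} + 31053\right) - 6525 = \frac{134707915}{4338} - 6525 = \frac{106402465}{4338}$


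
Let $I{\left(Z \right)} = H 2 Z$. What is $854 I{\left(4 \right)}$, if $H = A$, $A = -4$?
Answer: $-27328$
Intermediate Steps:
$H = -4$
$I{\left(Z \right)} = - 8 Z$ ($I{\left(Z \right)} = \left(-4\right) 2 Z = - 8 Z$)
$854 I{\left(4 \right)} = 854 \left(\left(-8\right) 4\right) = 854 \left(-32\right) = -27328$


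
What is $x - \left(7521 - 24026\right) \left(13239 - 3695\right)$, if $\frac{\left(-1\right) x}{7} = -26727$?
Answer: $157710809$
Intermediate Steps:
$x = 187089$ ($x = \left(-7\right) \left(-26727\right) = 187089$)
$x - \left(7521 - 24026\right) \left(13239 - 3695\right) = 187089 - \left(7521 - 24026\right) \left(13239 - 3695\right) = 187089 - \left(-16505\right) 9544 = 187089 - -157523720 = 187089 + 157523720 = 157710809$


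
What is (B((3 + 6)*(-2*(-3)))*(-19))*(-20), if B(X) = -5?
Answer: -1900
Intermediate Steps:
(B((3 + 6)*(-2*(-3)))*(-19))*(-20) = -5*(-19)*(-20) = 95*(-20) = -1900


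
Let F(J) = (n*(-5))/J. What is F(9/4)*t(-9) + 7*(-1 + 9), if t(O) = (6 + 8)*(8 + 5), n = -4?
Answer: 15064/9 ≈ 1673.8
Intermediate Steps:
t(O) = 182 (t(O) = 14*13 = 182)
F(J) = 20/J (F(J) = (-4*(-5))/J = 20/J)
F(9/4)*t(-9) + 7*(-1 + 9) = (20/((9/4)))*182 + 7*(-1 + 9) = (20/((9*(¼))))*182 + 7*8 = (20/(9/4))*182 + 56 = (20*(4/9))*182 + 56 = (80/9)*182 + 56 = 14560/9 + 56 = 15064/9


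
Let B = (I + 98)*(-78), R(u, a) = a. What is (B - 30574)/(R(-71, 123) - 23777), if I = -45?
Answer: 17354/11827 ≈ 1.4673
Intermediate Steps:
B = -4134 (B = (-45 + 98)*(-78) = 53*(-78) = -4134)
(B - 30574)/(R(-71, 123) - 23777) = (-4134 - 30574)/(123 - 23777) = -34708/(-23654) = -34708*(-1/23654) = 17354/11827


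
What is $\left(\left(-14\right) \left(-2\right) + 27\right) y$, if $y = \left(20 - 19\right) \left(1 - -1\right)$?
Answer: $110$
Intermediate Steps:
$y = 2$ ($y = 1 \left(1 + 1\right) = 1 \cdot 2 = 2$)
$\left(\left(-14\right) \left(-2\right) + 27\right) y = \left(\left(-14\right) \left(-2\right) + 27\right) 2 = \left(28 + 27\right) 2 = 55 \cdot 2 = 110$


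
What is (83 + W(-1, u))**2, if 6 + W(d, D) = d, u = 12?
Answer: 5776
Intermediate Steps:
W(d, D) = -6 + d
(83 + W(-1, u))**2 = (83 + (-6 - 1))**2 = (83 - 7)**2 = 76**2 = 5776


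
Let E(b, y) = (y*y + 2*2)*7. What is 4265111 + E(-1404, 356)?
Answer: 5152291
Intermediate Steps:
E(b, y) = 28 + 7*y² (E(b, y) = (y² + 4)*7 = (4 + y²)*7 = 28 + 7*y²)
4265111 + E(-1404, 356) = 4265111 + (28 + 7*356²) = 4265111 + (28 + 7*126736) = 4265111 + (28 + 887152) = 4265111 + 887180 = 5152291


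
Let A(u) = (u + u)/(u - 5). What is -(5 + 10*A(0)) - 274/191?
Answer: -1229/191 ≈ -6.4346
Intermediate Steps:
A(u) = 2*u/(-5 + u) (A(u) = (2*u)/(-5 + u) = 2*u/(-5 + u))
-(5 + 10*A(0)) - 274/191 = -(5 + 10*(2*0/(-5 + 0))) - 274/191 = -(5 + 10*(2*0/(-5))) - 274/191 = -(5 + 10*(2*0*(-1/5))) - 1*274/191 = -(5 + 10*0) - 274/191 = -(5 + 0) - 274/191 = -1*5 - 274/191 = -5 - 274/191 = -1229/191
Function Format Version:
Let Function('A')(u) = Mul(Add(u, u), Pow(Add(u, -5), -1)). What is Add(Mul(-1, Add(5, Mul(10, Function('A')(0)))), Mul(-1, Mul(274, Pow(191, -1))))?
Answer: Rational(-1229, 191) ≈ -6.4346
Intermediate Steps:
Function('A')(u) = Mul(2, u, Pow(Add(-5, u), -1)) (Function('A')(u) = Mul(Mul(2, u), Pow(Add(-5, u), -1)) = Mul(2, u, Pow(Add(-5, u), -1)))
Add(Mul(-1, Add(5, Mul(10, Function('A')(0)))), Mul(-1, Mul(274, Pow(191, -1)))) = Add(Mul(-1, Add(5, Mul(10, Mul(2, 0, Pow(Add(-5, 0), -1))))), Mul(-1, Mul(274, Pow(191, -1)))) = Add(Mul(-1, Add(5, Mul(10, Mul(2, 0, Pow(-5, -1))))), Mul(-1, Mul(274, Rational(1, 191)))) = Add(Mul(-1, Add(5, Mul(10, Mul(2, 0, Rational(-1, 5))))), Mul(-1, Rational(274, 191))) = Add(Mul(-1, Add(5, Mul(10, 0))), Rational(-274, 191)) = Add(Mul(-1, Add(5, 0)), Rational(-274, 191)) = Add(Mul(-1, 5), Rational(-274, 191)) = Add(-5, Rational(-274, 191)) = Rational(-1229, 191)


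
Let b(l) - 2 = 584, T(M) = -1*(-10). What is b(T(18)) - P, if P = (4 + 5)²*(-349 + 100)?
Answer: 20755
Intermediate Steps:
T(M) = 10
b(l) = 586 (b(l) = 2 + 584 = 586)
P = -20169 (P = 9²*(-249) = 81*(-249) = -20169)
b(T(18)) - P = 586 - 1*(-20169) = 586 + 20169 = 20755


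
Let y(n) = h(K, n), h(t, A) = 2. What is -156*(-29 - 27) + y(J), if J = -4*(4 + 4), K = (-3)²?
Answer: 8738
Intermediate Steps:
K = 9
J = -32 (J = -4*8 = -32)
y(n) = 2
-156*(-29 - 27) + y(J) = -156*(-29 - 27) + 2 = -156*(-56) + 2 = 8736 + 2 = 8738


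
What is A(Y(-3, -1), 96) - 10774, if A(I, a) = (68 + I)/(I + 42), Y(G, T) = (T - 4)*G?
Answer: -614035/57 ≈ -10773.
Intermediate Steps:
Y(G, T) = G*(-4 + T) (Y(G, T) = (-4 + T)*G = G*(-4 + T))
A(I, a) = (68 + I)/(42 + I)
A(Y(-3, -1), 96) - 10774 = (68 - 3*(-4 - 1))/(42 - 3*(-4 - 1)) - 10774 = (68 - 3*(-5))/(42 - 3*(-5)) - 10774 = (68 + 15)/(42 + 15) - 10774 = 83/57 - 10774 = -614035/57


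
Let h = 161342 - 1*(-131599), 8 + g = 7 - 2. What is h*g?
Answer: -878823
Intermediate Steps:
g = -3 (g = -8 + (7 - 2) = -8 + 5 = -3)
h = 292941 (h = 161342 + 131599 = 292941)
h*g = 292941*(-3) = -878823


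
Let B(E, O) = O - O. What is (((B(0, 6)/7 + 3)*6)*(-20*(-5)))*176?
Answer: 316800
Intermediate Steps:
B(E, O) = 0
(((B(0, 6)/7 + 3)*6)*(-20*(-5)))*176 = (((0/7 + 3)*6)*(-20*(-5)))*176 = (((0*(⅐) + 3)*6)*100)*176 = (((0 + 3)*6)*100)*176 = ((3*6)*100)*176 = (18*100)*176 = 1800*176 = 316800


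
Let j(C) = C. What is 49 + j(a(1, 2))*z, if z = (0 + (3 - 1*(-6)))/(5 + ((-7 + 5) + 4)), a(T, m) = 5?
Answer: 388/7 ≈ 55.429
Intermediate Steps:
z = 9/7 (z = (0 + (3 + 6))/(5 + (-2 + 4)) = (0 + 9)/(5 + 2) = 9/7 ≈ 1.2857)
49 + j(a(1, 2))*z = 49 + 5*(9/7) = 49 + 45/7 = 388/7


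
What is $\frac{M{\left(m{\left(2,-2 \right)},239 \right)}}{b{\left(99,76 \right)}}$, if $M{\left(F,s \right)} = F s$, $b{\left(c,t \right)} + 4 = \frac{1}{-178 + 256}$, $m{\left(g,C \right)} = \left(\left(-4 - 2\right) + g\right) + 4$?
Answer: $0$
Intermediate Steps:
$m{\left(g,C \right)} = -2 + g$ ($m{\left(g,C \right)} = \left(\left(-4 - 2\right) + g\right) + 4 = \left(-6 + g\right) + 4 = -2 + g$)
$b{\left(c,t \right)} = - \frac{311}{78}$ ($b{\left(c,t \right)} = -4 + \frac{1}{-178 + 256} = -4 + \frac{1}{78} = - \frac{311}{78}$)
$\frac{M{\left(m{\left(2,-2 \right)},239 \right)}}{b{\left(99,76 \right)}} = \frac{\left(-2 + 2\right) 239}{- \frac{311}{78}} = 0 \cdot 239 \left(- \frac{78}{311}\right) = 0 \left(- \frac{78}{311}\right) = 0$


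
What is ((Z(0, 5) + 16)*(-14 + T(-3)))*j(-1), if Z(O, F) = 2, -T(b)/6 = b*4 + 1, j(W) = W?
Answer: -936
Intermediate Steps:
T(b) = -6 - 24*b (T(b) = -6*(b*4 + 1) = -6*(4*b + 1) = -6*(1 + 4*b) = -6 - 24*b)
((Z(0, 5) + 16)*(-14 + T(-3)))*j(-1) = ((2 + 16)*(-14 + (-6 - 24*(-3))))*(-1) = (18*(-14 + (-6 + 72)))*(-1) = (18*(-14 + 66))*(-1) = (18*52)*(-1) = 936*(-1) = -936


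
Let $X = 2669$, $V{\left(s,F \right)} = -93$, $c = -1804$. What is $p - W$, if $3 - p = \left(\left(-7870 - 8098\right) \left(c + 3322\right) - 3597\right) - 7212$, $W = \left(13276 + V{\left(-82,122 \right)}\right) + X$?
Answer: $24234384$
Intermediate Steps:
$W = 15852$ ($W = \left(13276 - 93\right) + 2669 = 13183 + 2669 = 15852$)
$p = 24250236$ ($p = 3 - \left(\left(\left(-7870 - 8098\right) \left(-1804 + 3322\right) - 3597\right) - 7212\right) = 3 - \left(\left(\left(-15968\right) 1518 - 3597\right) - 7212\right) = 3 - \left(\left(-24239424 - 3597\right) - 7212\right) = 3 - \left(-24243021 - 7212\right) = 3 - -24250233 = 3 + 24250233 = 24250236$)
$p - W = 24250236 - 15852 = 24234384$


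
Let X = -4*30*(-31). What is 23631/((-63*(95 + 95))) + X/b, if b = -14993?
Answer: -132942661/59822070 ≈ -2.2223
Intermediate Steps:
X = 3720 (X = -120*(-31) = 3720)
23631/((-63*(95 + 95))) + X/b = 23631/((-63*(95 + 95))) + 3720/(-14993) = 23631/((-63*190)) + 3720*(-1/14993) = 23631/(-11970) - 3720/14993 = 23631*(-1/11970) - 3720/14993 = -7877/3990 - 3720/14993 = -132942661/59822070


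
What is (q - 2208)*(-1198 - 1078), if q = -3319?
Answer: 12579452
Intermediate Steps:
(q - 2208)*(-1198 - 1078) = (-3319 - 2208)*(-1198 - 1078) = -5527*(-2276) = 12579452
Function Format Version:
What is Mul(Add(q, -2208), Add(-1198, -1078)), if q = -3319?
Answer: 12579452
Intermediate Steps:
Mul(Add(q, -2208), Add(-1198, -1078)) = Mul(Add(-3319, -2208), Add(-1198, -1078)) = Mul(-5527, -2276) = 12579452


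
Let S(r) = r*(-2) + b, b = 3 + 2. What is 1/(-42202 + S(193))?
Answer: -1/42583 ≈ -2.3484e-5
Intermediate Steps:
b = 5
S(r) = 5 - 2*r (S(r) = r*(-2) + 5 = -2*r + 5 = 5 - 2*r)
1/(-42202 + S(193)) = 1/(-42202 + (5 - 2*193)) = 1/(-42202 + (5 - 386)) = 1/(-42202 - 381) = 1/(-42583) = -1/42583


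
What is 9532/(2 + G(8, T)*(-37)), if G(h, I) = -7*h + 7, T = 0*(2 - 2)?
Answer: 9532/1815 ≈ 5.2518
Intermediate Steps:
T = 0 (T = 0*0 = 0)
G(h, I) = 7 - 7*h
9532/(2 + G(8, T)*(-37)) = 9532/(2 + (7 - 7*8)*(-37)) = 9532/(2 + (7 - 56)*(-37)) = 9532/(2 - 49*(-37)) = 9532/(2 + 1813) = 9532/1815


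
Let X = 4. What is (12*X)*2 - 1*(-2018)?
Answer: 2114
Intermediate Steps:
(12*X)*2 - 1*(-2018) = (12*4)*2 - 1*(-2018) = 48*2 + 2018 = 96 + 2018 = 2114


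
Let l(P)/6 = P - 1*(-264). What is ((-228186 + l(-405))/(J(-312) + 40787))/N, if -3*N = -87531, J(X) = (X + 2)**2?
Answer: -76344/1331317333 ≈ -5.7345e-5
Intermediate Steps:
l(P) = 1584 + 6*P (l(P) = 6*(P - 1*(-264)) = 6*(P + 264) = 6*(264 + P) = 1584 + 6*P)
J(X) = (2 + X)**2
N = 29177 (N = -1/3*(-87531) = 29177)
((-228186 + l(-405))/(J(-312) + 40787))/N = ((-228186 + (1584 + 6*(-405)))/((2 - 312)**2 + 40787))/29177 = ((-228186 + (1584 - 2430))/((-310)**2 + 40787))*(1/29177) = ((-228186 - 846)/(96100 + 40787))*(1/29177) = -229032/136887*(1/29177) = -229032*1/136887*(1/29177) = -76344/45629*1/29177 = -76344/1331317333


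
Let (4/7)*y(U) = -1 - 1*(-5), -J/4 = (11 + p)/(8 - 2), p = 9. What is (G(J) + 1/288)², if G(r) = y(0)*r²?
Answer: 14272364089/9216 ≈ 1.5487e+6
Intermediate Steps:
J = -40/3 (J = -4*(11 + 9)/(8 - 2) = -80/6 = -4*10/3 = -40/3 ≈ -13.333)
y(U) = 7 (y(U) = 7*(-1 - 1*(-5))/4 = 7*(-1 + 5)/4 = (7/4)*4 = 7)
G(r) = 7*r²
(G(J) + 1/288)² = (7*(-40/3)² + 1/288)² = (7*(1600/9) + 1/288)² = (11200/9 + 1/288)² = (119467/96)² = 14272364089/9216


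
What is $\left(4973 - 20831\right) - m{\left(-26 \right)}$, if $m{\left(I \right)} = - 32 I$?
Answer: $-16690$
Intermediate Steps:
$\left(4973 - 20831\right) - m{\left(-26 \right)} = \left(4973 - 20831\right) - \left(-32\right) \left(-26\right) = -15858 - 832 = -16690$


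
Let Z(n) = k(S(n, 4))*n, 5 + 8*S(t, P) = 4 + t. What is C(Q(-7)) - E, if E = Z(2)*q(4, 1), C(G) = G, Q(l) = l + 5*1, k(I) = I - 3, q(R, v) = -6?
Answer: -73/2 ≈ -36.500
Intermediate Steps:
S(t, P) = -⅛ + t/8 (S(t, P) = -5/8 + (4 + t)/8 = -5/8 + (½ + t/8) = -⅛ + t/8)
k(I) = -3 + I
Z(n) = n*(-25/8 + n/8) (Z(n) = (-3 + (-⅛ + n/8))*n = (-25/8 + n/8)*n = n*(-25/8 + n/8))
Q(l) = 5 + l (Q(l) = l + 5 = 5 + l)
E = 69/2 (E = ((⅛)*2*(-25 + 2))*(-6) = ((⅛)*2*(-23))*(-6) = -23/4*(-6) = 69/2 ≈ 34.500)
C(Q(-7)) - E = (5 - 7) - 1*69/2 = -2 - 69/2 = -73/2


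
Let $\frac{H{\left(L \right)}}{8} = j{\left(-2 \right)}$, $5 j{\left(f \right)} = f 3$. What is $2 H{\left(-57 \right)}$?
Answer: $- \frac{96}{5} \approx -19.2$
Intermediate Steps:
$j{\left(f \right)} = \frac{3 f}{5}$ ($j{\left(f \right)} = \frac{f 3}{5} = \frac{3 f}{5}$)
$H{\left(L \right)} = - \frac{48}{5}$ ($H{\left(L \right)} = 8 \cdot \frac{3}{5} \left(-2\right) = 8 \left(- \frac{6}{5}\right) = - \frac{48}{5}$)
$2 H{\left(-57 \right)} = 2 \left(- \frac{48}{5}\right) = - \frac{96}{5}$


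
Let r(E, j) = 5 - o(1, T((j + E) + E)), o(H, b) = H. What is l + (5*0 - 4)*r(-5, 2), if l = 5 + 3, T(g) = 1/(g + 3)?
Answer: -8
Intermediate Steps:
T(g) = 1/(3 + g)
r(E, j) = 4 (r(E, j) = 5 - 1*1 = 5 - 1 = 4)
l = 8
l + (5*0 - 4)*r(-5, 2) = 8 + (5*0 - 4)*4 = 8 + (0 - 4)*4 = 8 - 4*4 = 8 - 16 = -8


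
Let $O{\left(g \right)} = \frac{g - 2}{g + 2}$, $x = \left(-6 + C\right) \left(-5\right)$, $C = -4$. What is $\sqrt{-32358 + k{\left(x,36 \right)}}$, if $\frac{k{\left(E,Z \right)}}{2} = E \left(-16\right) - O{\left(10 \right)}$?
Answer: $\frac{i \sqrt{305634}}{3} \approx 184.28 i$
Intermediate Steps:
$x = 50$ ($x = \left(-6 - 4\right) \left(-5\right) = \left(-10\right) \left(-5\right) = 50$)
$O{\left(g \right)} = \frac{-2 + g}{2 + g}$
$k{\left(E,Z \right)} = - \frac{4}{3} - 32 E$ ($k{\left(E,Z \right)} = 2 \left(E \left(-16\right) - \frac{-2 + 10}{2 + 10}\right) = 2 \left(- 16 E - \frac{1}{12} \cdot 8\right) = 2 \left(- 16 E - \frac{2}{3}\right) = 2 \left(- \frac{2}{3} - 16 E\right) = - \frac{4}{3} - 32 E$)
$\sqrt{-32358 + k{\left(x,36 \right)}} = \sqrt{-32358 - \frac{4804}{3}} = \sqrt{- \frac{101878}{3}} = \frac{i \sqrt{305634}}{3}$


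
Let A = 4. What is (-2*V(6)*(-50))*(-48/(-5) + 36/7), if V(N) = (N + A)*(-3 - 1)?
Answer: -412800/7 ≈ -58971.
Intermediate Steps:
V(N) = -16 - 4*N (V(N) = (N + 4)*(-3 - 1) = (4 + N)*(-4) = -16 - 4*N)
(-2*V(6)*(-50))*(-48/(-5) + 36/7) = (-2*(-16 - 4*6)*(-50))*(-48/(-5) + 36/7) = (-2*(-16 - 24)*(-50))*(-48*(-⅕) + 36*(⅐)) = (-2*(-40)*(-50))*(48/5 + 36/7) = (80*(-50))*(516/35) = -4000*516/35 = -412800/7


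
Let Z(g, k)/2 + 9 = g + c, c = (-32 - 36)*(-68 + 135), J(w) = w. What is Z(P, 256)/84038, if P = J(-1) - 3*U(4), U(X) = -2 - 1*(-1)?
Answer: -4563/42019 ≈ -0.10859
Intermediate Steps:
U(X) = -1 (U(X) = -2 + 1 = -1)
P = 2 (P = -1 - 3*(-1) = -1 + 3 = 2)
c = -4556 (c = -68*67 = -4556)
Z(g, k) = -9130 + 2*g (Z(g, k) = -18 + 2*(g - 4556) = -18 + 2*(-4556 + g) = -18 + (-9112 + 2*g) = -9130 + 2*g)
Z(P, 256)/84038 = (-9130 + 2*2)/84038 = (-9130 + 4)*(1/84038) = -9126*1/84038 = -4563/42019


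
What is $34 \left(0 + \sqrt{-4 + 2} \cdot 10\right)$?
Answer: $340 i \sqrt{2} \approx 480.83 i$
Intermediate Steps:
$34 \left(0 + \sqrt{-4 + 2} \cdot 10\right) = 34 \left(0 + \sqrt{-2} \cdot 10\right) = 34 \left(0 + i \sqrt{2} \cdot 10\right) = 34 \left(0 + 10 i \sqrt{2}\right) = 34 \cdot 10 i \sqrt{2} = 340 i \sqrt{2}$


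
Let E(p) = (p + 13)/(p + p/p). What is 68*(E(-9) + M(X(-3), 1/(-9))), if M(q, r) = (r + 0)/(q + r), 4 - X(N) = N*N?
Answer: -748/23 ≈ -32.522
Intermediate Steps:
X(N) = 4 - N² (X(N) = 4 - N*N = 4 - N²)
E(p) = (13 + p)/(1 + p) (E(p) = (13 + p)/(p + 1) = (13 + p)/(1 + p))
M(q, r) = r/(q + r)
68*(E(-9) + M(X(-3), 1/(-9))) = 68*((13 - 9)/(1 - 9) + 1/((-9)*((4 - 1*(-3)²) + 1/(-9)))) = 68*(4/(-8) - 1/(9*((4 - 1*9) - ⅑))) = 68*(-⅛*4 - 1/(9*((4 - 9) - ⅑))) = 68*(-½ - 1/(9*(-5 - ⅑))) = 68*(-½ - 1/(9*(-46/9))) = 68*(-½ - ⅑*(-9/46)) = 68*(-½ + 1/46) = 68*(-11/23) = -748/23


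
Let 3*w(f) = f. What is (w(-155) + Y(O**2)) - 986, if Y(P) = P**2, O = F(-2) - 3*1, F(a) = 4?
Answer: -3110/3 ≈ -1036.7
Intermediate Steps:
w(f) = f/3
O = 1 (O = 4 - 3*1 = 4 - 3 = 1)
(w(-155) + Y(O**2)) - 986 = ((1/3)*(-155) + (1**2)**2) - 986 = (-155/3 + 1**2) - 986 = (-155/3 + 1) - 986 = -152/3 - 986 = -3110/3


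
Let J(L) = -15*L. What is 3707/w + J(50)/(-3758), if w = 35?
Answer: 6978578/65765 ≈ 106.11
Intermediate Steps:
3707/w + J(50)/(-3758) = 3707/35 - 15*50/(-3758) = 3707*(1/35) - 750*(-1/3758) = 3707/35 + 375/1879 = 6978578/65765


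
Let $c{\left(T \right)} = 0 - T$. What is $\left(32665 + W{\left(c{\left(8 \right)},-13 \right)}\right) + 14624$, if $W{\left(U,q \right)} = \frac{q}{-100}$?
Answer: $\frac{4728913}{100} \approx 47289.0$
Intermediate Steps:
$c{\left(T \right)} = - T$
$W{\left(U,q \right)} = - \frac{q}{100}$ ($W{\left(U,q \right)} = q \left(- \frac{1}{100}\right) = - \frac{q}{100}$)
$\left(32665 + W{\left(c{\left(8 \right)},-13 \right)}\right) + 14624 = \left(32665 - - \frac{13}{100}\right) + 14624 = \left(32665 + \frac{13}{100}\right) + 14624 = \frac{3266513}{100} + 14624 = \frac{4728913}{100}$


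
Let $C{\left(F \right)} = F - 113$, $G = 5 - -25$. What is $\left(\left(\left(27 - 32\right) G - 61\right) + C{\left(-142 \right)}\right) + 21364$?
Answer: $20898$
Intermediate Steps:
$G = 30$ ($G = 5 + 25 = 30$)
$C{\left(F \right)} = -113 + F$
$\left(\left(\left(27 - 32\right) G - 61\right) + C{\left(-142 \right)}\right) + 21364 = \left(\left(\left(27 - 32\right) 30 - 61\right) - 255\right) + 21364 = \left(\left(\left(-5\right) 30 - 61\right) - 255\right) + 21364 = \left(\left(-150 - 61\right) - 255\right) + 21364 = \left(-211 - 255\right) + 21364 = -466 + 21364 = 20898$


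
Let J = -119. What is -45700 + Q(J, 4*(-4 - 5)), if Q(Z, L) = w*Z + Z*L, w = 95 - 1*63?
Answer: -45224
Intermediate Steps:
w = 32 (w = 95 - 63 = 32)
Q(Z, L) = 32*Z + L*Z (Q(Z, L) = 32*Z + Z*L = 32*Z + L*Z)
-45700 + Q(J, 4*(-4 - 5)) = -45700 - 119*(32 + 4*(-4 - 5)) = -45700 - 119*(32 + 4*(-9)) = -45700 - 119*(32 - 36) = -45700 - 119*(-4) = -45700 + 476 = -45224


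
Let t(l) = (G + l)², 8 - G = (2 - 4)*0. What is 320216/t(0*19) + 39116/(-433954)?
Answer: 8684781915/1735816 ≈ 5003.3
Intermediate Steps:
G = 8 (G = 8 - (2 - 4)*0 = 8 - (-2)*0 = 8 - 1*0 = 8 + 0 = 8)
t(l) = (8 + l)²
320216/t(0*19) + 39116/(-433954) = 320216/((8 + 0*19)²) + 39116/(-433954) = 320216/((8 + 0)²) + 39116*(-1/433954) = 320216/(8²) - 19558/216977 = 320216/64 - 19558/216977 = 320216*(1/64) - 19558/216977 = 40027/8 - 19558/216977 = 8684781915/1735816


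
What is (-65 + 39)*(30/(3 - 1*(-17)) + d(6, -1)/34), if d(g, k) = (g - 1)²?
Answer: -988/17 ≈ -58.118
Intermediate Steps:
d(g, k) = (-1 + g)²
(-65 + 39)*(30/(3 - 1*(-17)) + d(6, -1)/34) = (-65 + 39)*(30/(3 - 1*(-17)) + (-1 + 6)²/34) = -26*(30/(3 + 17) + 5²*(1/34)) = -26*(30/20 + 25*(1/34)) = -26*(30*(1/20) + 25/34) = -26*(3/2 + 25/34) = -26*38/17 = -988/17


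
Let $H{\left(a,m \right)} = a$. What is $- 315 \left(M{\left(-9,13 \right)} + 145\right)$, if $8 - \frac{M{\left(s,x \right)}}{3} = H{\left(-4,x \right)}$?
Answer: $-57015$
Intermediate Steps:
$M{\left(s,x \right)} = 36$ ($M{\left(s,x \right)} = 24 - -12 = 24 + 12 = 36$)
$- 315 \left(M{\left(-9,13 \right)} + 145\right) = - 315 \left(36 + 145\right) = \left(-315\right) 181 = -57015$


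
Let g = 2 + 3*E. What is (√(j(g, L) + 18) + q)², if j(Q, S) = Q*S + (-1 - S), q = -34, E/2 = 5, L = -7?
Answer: 956 - 680*I*√2 ≈ 956.0 - 961.67*I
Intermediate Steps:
E = 10 (E = 2*5 = 10)
g = 32 (g = 2 + 3*10 = 2 + 30 = 32)
j(Q, S) = -1 - S + Q*S
(√(j(g, L) + 18) + q)² = (√((-1 - 1*(-7) + 32*(-7)) + 18) - 34)² = (√((-1 + 7 - 224) + 18) - 34)² = (√(-218 + 18) - 34)² = (√(-200) - 34)² = (10*I*√2 - 34)² = (-34 + 10*I*√2)²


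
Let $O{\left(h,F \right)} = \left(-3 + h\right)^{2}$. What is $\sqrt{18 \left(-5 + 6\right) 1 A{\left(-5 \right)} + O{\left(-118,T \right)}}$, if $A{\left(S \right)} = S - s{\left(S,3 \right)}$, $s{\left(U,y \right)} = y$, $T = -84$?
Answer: $\sqrt{14497} \approx 120.4$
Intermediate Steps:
$A{\left(S \right)} = -3 + S$ ($A{\left(S \right)} = S - 3 = -3 + S$)
$\sqrt{18 \left(-5 + 6\right) 1 A{\left(-5 \right)} + O{\left(-118,T \right)}} = \sqrt{18 \left(-5 + 6\right) 1 \left(-3 - 5\right) + \left(-3 - 118\right)^{2}} = \sqrt{18 \cdot 1 \cdot 1 \left(-8\right) + \left(-121\right)^{2}} = \sqrt{18 \cdot 1 \left(-8\right) + 14641} = \sqrt{18 \left(-8\right) + 14641} = \sqrt{-144 + 14641} = \sqrt{14497}$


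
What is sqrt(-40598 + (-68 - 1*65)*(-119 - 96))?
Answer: I*sqrt(12003) ≈ 109.56*I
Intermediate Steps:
sqrt(-40598 + (-68 - 1*65)*(-119 - 96)) = sqrt(-40598 + (-68 - 65)*(-215)) = sqrt(-40598 - 133*(-215)) = sqrt(-40598 + 28595) = sqrt(-12003) = I*sqrt(12003)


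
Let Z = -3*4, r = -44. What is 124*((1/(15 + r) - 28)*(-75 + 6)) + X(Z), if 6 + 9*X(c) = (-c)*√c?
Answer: 20868026/87 + 8*I*√3/3 ≈ 2.3986e+5 + 4.6188*I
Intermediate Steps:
Z = -12
X(c) = -⅔ - c^(3/2)/9 (X(c) = -⅔ + ((-c)*√c)/9 = -⅔ + (-c^(3/2))/9 = -⅔ - c^(3/2)/9)
124*((1/(15 + r) - 28)*(-75 + 6)) + X(Z) = 124*((1/(15 - 44) - 28)*(-75 + 6)) + (-⅔ - (-8)*I*√3/3) = 124*((1/(-29) - 28)*(-69)) + (-⅔ - (-8)*I*√3/3) = 124*((-1/29 - 28)*(-69)) + (-⅔ + 8*I*√3/3) = 124*(-813/29*(-69)) + (-⅔ + 8*I*√3/3) = 124*(56097/29) + (-⅔ + 8*I*√3/3) = 6956028/29 + (-⅔ + 8*I*√3/3) = 20868026/87 + 8*I*√3/3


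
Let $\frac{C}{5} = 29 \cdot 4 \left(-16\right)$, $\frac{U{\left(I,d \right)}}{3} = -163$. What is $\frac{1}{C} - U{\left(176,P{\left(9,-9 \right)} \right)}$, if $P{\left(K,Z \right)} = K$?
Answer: $\frac{4537919}{9280} \approx 489.0$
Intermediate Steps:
$U{\left(I,d \right)} = -489$ ($U{\left(I,d \right)} = 3 \left(-163\right) = -489$)
$C = -9280$ ($C = 5 \cdot 29 \cdot 4 \left(-16\right) = 5 \cdot 116 \left(-16\right) = 5 \left(-1856\right) = -9280$)
$\frac{1}{C} - U{\left(176,P{\left(9,-9 \right)} \right)} = \frac{1}{-9280} - -489 = - \frac{1}{9280} + 489 = \frac{4537919}{9280}$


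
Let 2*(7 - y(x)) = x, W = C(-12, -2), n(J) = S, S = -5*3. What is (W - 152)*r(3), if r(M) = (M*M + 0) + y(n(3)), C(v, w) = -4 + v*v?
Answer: -282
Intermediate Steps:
S = -15
C(v, w) = -4 + v²
n(J) = -15
W = 140 (W = -4 + (-12)² = -4 + 144 = 140)
y(x) = 7 - x/2
r(M) = 29/2 + M² (r(M) = (M*M + 0) + (7 - ½*(-15)) = (M² + 0) + (7 + 15/2) = M² + 29/2 = 29/2 + M²)
(W - 152)*r(3) = (140 - 152)*(29/2 + 3²) = -12*(29/2 + 9) = -12*47/2 = -282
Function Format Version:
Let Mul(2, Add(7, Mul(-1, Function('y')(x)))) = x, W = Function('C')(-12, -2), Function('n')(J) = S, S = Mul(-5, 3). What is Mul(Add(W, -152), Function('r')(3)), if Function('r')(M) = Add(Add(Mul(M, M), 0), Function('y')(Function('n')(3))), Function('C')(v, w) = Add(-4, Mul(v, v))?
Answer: -282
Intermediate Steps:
S = -15
Function('C')(v, w) = Add(-4, Pow(v, 2))
Function('n')(J) = -15
W = 140 (W = Add(-4, Pow(-12, 2)) = Add(-4, 144) = 140)
Function('y')(x) = Add(7, Mul(Rational(-1, 2), x))
Function('r')(M) = Add(Rational(29, 2), Pow(M, 2)) (Function('r')(M) = Add(Add(Mul(M, M), 0), Add(7, Mul(Rational(-1, 2), -15))) = Add(Add(Pow(M, 2), 0), Add(7, Rational(15, 2))) = Add(Pow(M, 2), Rational(29, 2)) = Add(Rational(29, 2), Pow(M, 2)))
Mul(Add(W, -152), Function('r')(3)) = Mul(Add(140, -152), Add(Rational(29, 2), Pow(3, 2))) = Mul(-12, Add(Rational(29, 2), 9)) = Mul(-12, Rational(47, 2)) = -282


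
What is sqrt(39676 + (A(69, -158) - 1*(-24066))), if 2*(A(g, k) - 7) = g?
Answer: sqrt(255134)/2 ≈ 252.55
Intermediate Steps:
A(g, k) = 7 + g/2
sqrt(39676 + (A(69, -158) - 1*(-24066))) = sqrt(39676 + ((7 + (1/2)*69) - 1*(-24066))) = sqrt(39676 + ((7 + 69/2) + 24066)) = sqrt(39676 + (83/2 + 24066)) = sqrt(39676 + 48215/2) = sqrt(127567/2) = sqrt(255134)/2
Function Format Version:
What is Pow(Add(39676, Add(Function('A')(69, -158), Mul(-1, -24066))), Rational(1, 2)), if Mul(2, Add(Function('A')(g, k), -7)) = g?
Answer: Mul(Rational(1, 2), Pow(255134, Rational(1, 2))) ≈ 252.55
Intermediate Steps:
Function('A')(g, k) = Add(7, Mul(Rational(1, 2), g))
Pow(Add(39676, Add(Function('A')(69, -158), Mul(-1, -24066))), Rational(1, 2)) = Pow(Add(39676, Add(Add(7, Mul(Rational(1, 2), 69)), Mul(-1, -24066))), Rational(1, 2)) = Pow(Add(39676, Add(Add(7, Rational(69, 2)), 24066)), Rational(1, 2)) = Pow(Add(39676, Add(Rational(83, 2), 24066)), Rational(1, 2)) = Pow(Add(39676, Rational(48215, 2)), Rational(1, 2)) = Pow(Rational(127567, 2), Rational(1, 2)) = Mul(Rational(1, 2), Pow(255134, Rational(1, 2)))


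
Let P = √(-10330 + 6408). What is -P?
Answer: -I*√3922 ≈ -62.626*I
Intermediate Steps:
P = I*√3922 (P = √(-3922) = I*√3922 ≈ 62.626*I)
-P = -I*√3922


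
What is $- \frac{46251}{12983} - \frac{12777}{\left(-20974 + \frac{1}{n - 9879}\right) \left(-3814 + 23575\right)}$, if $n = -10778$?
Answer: $- \frac{18856257773006782}{5293137730202757} \approx -3.5624$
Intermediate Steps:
$- \frac{46251}{12983} - \frac{12777}{\left(-20974 + \frac{1}{n - 9879}\right) \left(-3814 + 23575\right)} = - \frac{46251}{12983} - \frac{12777}{\left(-20974 + \frac{1}{-10778 - 9879}\right) \left(-3814 + 23575\right)} = \left(-46251\right) \frac{1}{12983} - \frac{12777}{\left(-20974 + \frac{1}{-20657}\right) 19761} = - \frac{46251}{12983} - \frac{12777}{\left(-20974 - \frac{1}{20657}\right) 19761} = - \frac{46251}{12983} - \frac{12777}{\left(- \frac{433259919}{20657}\right) 19761} = - \frac{46251}{12983} - \frac{12777}{- \frac{1223092751337}{2951}} = - \frac{46251}{12983} - - \frac{12568309}{407697583779} = - \frac{46251}{12983} + \frac{12568309}{407697583779} = - \frac{18856257773006782}{5293137730202757}$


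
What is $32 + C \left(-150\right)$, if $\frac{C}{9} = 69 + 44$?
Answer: $-152518$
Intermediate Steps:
$C = 1017$ ($C = 9 \left(69 + 44\right) = 9 \cdot 113 = 1017$)
$32 + C \left(-150\right) = 32 + 1017 \left(-150\right) = 32 - 152550 = -152518$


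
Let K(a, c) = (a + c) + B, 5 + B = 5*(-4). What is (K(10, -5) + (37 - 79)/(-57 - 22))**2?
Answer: 2365444/6241 ≈ 379.02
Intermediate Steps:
B = -25 (B = -5 + 5*(-4) = -5 - 20 = -25)
K(a, c) = -25 + a + c (K(a, c) = (a + c) - 25 = -25 + a + c)
(K(10, -5) + (37 - 79)/(-57 - 22))**2 = ((-25 + 10 - 5) + (37 - 79)/(-57 - 22))**2 = (-20 - 42/(-79))**2 = (-20 - 42*(-1/79))**2 = (-20 + 42/79)**2 = (-1538/79)**2 = 2365444/6241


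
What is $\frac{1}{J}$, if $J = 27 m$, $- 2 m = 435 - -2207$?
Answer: $- \frac{1}{35667} \approx -2.8037 \cdot 10^{-5}$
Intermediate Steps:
$m = -1321$ ($m = - \frac{435 - -2207}{2} = - \frac{435 + 2207}{2} = \left(- \frac{1}{2}\right) 2642 = -1321$)
$J = -35667$ ($J = 27 \left(-1321\right) = -35667$)
$\frac{1}{J} = \frac{1}{-35667} = - \frac{1}{35667}$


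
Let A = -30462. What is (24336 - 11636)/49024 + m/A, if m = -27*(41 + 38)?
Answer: 20476483/62223712 ≈ 0.32908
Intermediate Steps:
m = -2133 (m = -27*79 = -2133)
(24336 - 11636)/49024 + m/A = (24336 - 11636)/49024 - 2133/(-30462) = 12700*(1/49024) - 2133*(-1/30462) = 3175/12256 + 711/10154 = 20476483/62223712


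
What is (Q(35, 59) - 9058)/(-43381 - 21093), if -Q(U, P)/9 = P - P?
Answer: 4529/32237 ≈ 0.14049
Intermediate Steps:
Q(U, P) = 0 (Q(U, P) = -9*(P - P) = -9*0 = 0)
(Q(35, 59) - 9058)/(-43381 - 21093) = (0 - 9058)/(-43381 - 21093) = -9058/(-64474) = -9058*(-1/64474) = 4529/32237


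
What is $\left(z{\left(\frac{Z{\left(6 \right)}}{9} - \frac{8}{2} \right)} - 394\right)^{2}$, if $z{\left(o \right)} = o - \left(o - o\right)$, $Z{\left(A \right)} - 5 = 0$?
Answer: $\frac{12794929}{81} \approx 1.5796 \cdot 10^{5}$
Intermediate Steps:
$Z{\left(A \right)} = 5$ ($Z{\left(A \right)} = 5 + 0 = 5$)
$z{\left(o \right)} = o$ ($z{\left(o \right)} = o - 0 = o + 0 = o$)
$\left(z{\left(\frac{Z{\left(6 \right)}}{9} - \frac{8}{2} \right)} - 394\right)^{2} = \left(\left(\frac{5}{9} - \frac{8}{2}\right) - 394\right)^{2} = \left(\left(5 \cdot \frac{1}{9} - 4\right) - 394\right)^{2} = \left(\left(\frac{5}{9} - 4\right) - 394\right)^{2} = \left(- \frac{31}{9} - 394\right)^{2} = \left(- \frac{3577}{9}\right)^{2} = \frac{12794929}{81}$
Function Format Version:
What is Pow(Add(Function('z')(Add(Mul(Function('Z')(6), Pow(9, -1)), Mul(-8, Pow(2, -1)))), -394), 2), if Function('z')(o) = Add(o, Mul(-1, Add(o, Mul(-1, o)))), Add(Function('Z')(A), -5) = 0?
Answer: Rational(12794929, 81) ≈ 1.5796e+5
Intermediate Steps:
Function('Z')(A) = 5 (Function('Z')(A) = Add(5, 0) = 5)
Function('z')(o) = o (Function('z')(o) = Add(o, Mul(-1, 0)) = Add(o, 0) = o)
Pow(Add(Function('z')(Add(Mul(Function('Z')(6), Pow(9, -1)), Mul(-8, Pow(2, -1)))), -394), 2) = Pow(Add(Add(Mul(5, Pow(9, -1)), Mul(-8, Pow(2, -1))), -394), 2) = Pow(Add(Add(Mul(5, Rational(1, 9)), Mul(-8, Rational(1, 2))), -394), 2) = Pow(Add(Add(Rational(5, 9), -4), -394), 2) = Pow(Add(Rational(-31, 9), -394), 2) = Pow(Rational(-3577, 9), 2) = Rational(12794929, 81)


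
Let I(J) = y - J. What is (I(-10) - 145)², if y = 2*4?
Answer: 16129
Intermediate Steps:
y = 8
I(J) = 8 - J
(I(-10) - 145)² = ((8 - 1*(-10)) - 145)² = ((8 + 10) - 145)² = (18 - 145)² = (-127)² = 16129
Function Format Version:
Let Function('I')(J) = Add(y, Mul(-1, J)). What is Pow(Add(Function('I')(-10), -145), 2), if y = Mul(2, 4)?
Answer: 16129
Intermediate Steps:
y = 8
Function('I')(J) = Add(8, Mul(-1, J))
Pow(Add(Function('I')(-10), -145), 2) = Pow(Add(Add(8, Mul(-1, -10)), -145), 2) = Pow(Add(Add(8, 10), -145), 2) = Pow(Add(18, -145), 2) = Pow(-127, 2) = 16129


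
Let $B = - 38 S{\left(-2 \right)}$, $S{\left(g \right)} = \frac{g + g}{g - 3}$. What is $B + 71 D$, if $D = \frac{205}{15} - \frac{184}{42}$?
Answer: $\frac{22011}{35} \approx 628.89$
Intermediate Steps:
$D = \frac{65}{7}$ ($D = 205 \cdot \frac{1}{15} - \frac{92}{21} = \frac{41}{3} - \frac{92}{21} = \frac{65}{7} \approx 9.2857$)
$S{\left(g \right)} = \frac{2 g}{-3 + g}$
$B = - \frac{152}{5}$ ($B = - 38 \cdot 2 \left(-2\right) \frac{1}{-3 - 2} = - 38 \cdot 2 \left(-2\right) \frac{1}{-5} = - 38 \cdot 2 \left(-2\right) \left(- \frac{1}{5}\right) = \left(-38\right) \frac{4}{5} = - \frac{152}{5} \approx -30.4$)
$B + 71 D = - \frac{152}{5} + 71 \cdot \frac{65}{7} = - \frac{152}{5} + \frac{4615}{7} = \frac{22011}{35}$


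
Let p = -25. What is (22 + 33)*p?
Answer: -1375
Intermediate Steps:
(22 + 33)*p = (22 + 33)*(-25) = 55*(-25) = -1375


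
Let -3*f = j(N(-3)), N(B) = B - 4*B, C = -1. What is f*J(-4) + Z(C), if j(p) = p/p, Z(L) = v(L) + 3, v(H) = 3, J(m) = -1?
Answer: 19/3 ≈ 6.3333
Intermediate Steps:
N(B) = -3*B
Z(L) = 6 (Z(L) = 3 + 3 = 6)
j(p) = 1
f = -⅓ (f = -⅓*1 = -⅓ ≈ -0.33333)
f*J(-4) + Z(C) = -⅓*(-1) + 6 = ⅓ + 6 = 19/3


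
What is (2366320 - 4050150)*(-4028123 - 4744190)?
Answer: 14771083798790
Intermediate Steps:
(2366320 - 4050150)*(-4028123 - 4744190) = -1683830*(-8772313) = 14771083798790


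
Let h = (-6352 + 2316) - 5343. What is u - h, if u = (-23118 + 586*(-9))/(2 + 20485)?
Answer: 64039727/6829 ≈ 9377.6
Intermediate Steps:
u = -9464/6829 (u = (-23118 - 5274)/20487 = -28392*1/20487 = -9464/6829 ≈ -1.3859)
h = -9379 (h = -4036 - 5343 = -9379)
u - h = -9464/6829 - 1*(-9379) = -9464/6829 + 9379 = 64039727/6829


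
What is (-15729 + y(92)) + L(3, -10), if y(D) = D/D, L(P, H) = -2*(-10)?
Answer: -15708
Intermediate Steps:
L(P, H) = 20
y(D) = 1
(-15729 + y(92)) + L(3, -10) = (-15729 + 1) + 20 = -15728 + 20 = -15708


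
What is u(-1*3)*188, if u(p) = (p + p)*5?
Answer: -5640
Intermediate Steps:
u(p) = 10*p (u(p) = (2*p)*5 = 10*p)
u(-1*3)*188 = (10*(-1*3))*188 = (10*(-3))*188 = -30*188 = -5640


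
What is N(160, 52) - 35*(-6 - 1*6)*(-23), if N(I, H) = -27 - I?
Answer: -9847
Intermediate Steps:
N(160, 52) - 35*(-6 - 1*6)*(-23) = (-27 - 1*160) - 35*(-6 - 1*6)*(-23) = (-27 - 160) - 35*(-6 - 6)*(-23) = -187 - 35*(-12)*(-23) = -187 + 420*(-23) = -187 - 9660 = -9847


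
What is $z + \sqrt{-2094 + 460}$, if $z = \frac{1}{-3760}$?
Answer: $- \frac{1}{3760} + i \sqrt{1634} \approx -0.00026596 + 40.423 i$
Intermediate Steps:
$z = - \frac{1}{3760} \approx -0.00026596$
$z + \sqrt{-2094 + 460} = - \frac{1}{3760} + \sqrt{-2094 + 460} = - \frac{1}{3760} + \sqrt{-1634} = - \frac{1}{3760} + i \sqrt{1634}$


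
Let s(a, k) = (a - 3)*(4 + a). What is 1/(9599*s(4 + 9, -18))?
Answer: 1/1631830 ≈ 6.1281e-7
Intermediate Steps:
s(a, k) = (-3 + a)*(4 + a)
1/(9599*s(4 + 9, -18)) = 1/(9599*(-12 + (4 + 9) + (4 + 9)²)) = 1/(9599*(-12 + 13 + 13²)) = 1/(9599*(-12 + 13 + 169)) = 1/(9599*170) = 1/1631830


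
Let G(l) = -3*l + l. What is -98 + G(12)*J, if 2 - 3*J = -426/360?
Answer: -1852/15 ≈ -123.47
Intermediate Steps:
G(l) = -2*l
J = 191/180 (J = ⅔ - (-142)/360 = ⅔ - ⅓*(-71/60) = ⅔ + 71/180 = 191/180 ≈ 1.0611)
-98 + G(12)*J = -98 - 2*12*(191/180) = -98 - 24*191/180 = -98 - 382/15 = -1852/15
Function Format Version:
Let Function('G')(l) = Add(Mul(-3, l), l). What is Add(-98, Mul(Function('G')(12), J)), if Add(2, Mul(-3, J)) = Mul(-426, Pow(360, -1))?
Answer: Rational(-1852, 15) ≈ -123.47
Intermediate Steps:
Function('G')(l) = Mul(-2, l)
J = Rational(191, 180) (J = Add(Rational(2, 3), Mul(Rational(-1, 3), Mul(-426, Pow(360, -1)))) = Add(Rational(2, 3), Mul(Rational(-1, 3), Mul(-426, Rational(1, 360)))) = Add(Rational(2, 3), Mul(Rational(-1, 3), Rational(-71, 60))) = Add(Rational(2, 3), Rational(71, 180)) = Rational(191, 180) ≈ 1.0611)
Add(-98, Mul(Function('G')(12), J)) = Add(-98, Mul(Mul(-2, 12), Rational(191, 180))) = Add(-98, Mul(-24, Rational(191, 180))) = Add(-98, Rational(-382, 15)) = Rational(-1852, 15)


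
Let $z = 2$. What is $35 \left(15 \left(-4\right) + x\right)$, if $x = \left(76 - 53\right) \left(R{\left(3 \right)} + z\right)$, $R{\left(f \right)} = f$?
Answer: $1925$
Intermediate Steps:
$x = 115$ ($x = \left(76 - 53\right) \left(3 + 2\right) = 23 \cdot 5 = 115$)
$35 \left(15 \left(-4\right) + x\right) = 35 \left(15 \left(-4\right) + 115\right) = 35 \left(-60 + 115\right) = 35 \cdot 55 = 1925$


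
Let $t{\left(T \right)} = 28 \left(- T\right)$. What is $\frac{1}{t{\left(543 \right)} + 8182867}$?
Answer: $\frac{1}{8167663} \approx 1.2243 \cdot 10^{-7}$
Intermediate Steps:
$t{\left(T \right)} = - 28 T$
$\frac{1}{t{\left(543 \right)} + 8182867} = \frac{1}{\left(-28\right) 543 + 8182867} = \frac{1}{-15204 + 8182867} = \frac{1}{8167663}$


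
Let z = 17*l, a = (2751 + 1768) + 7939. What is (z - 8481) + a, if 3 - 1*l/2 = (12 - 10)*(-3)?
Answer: 4283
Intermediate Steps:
l = 18 (l = 6 - 2*(12 - 10)*(-3) = 6 - 4*(-3) = 6 - 2*(-6) = 6 + 12 = 18)
a = 12458 (a = 4519 + 7939 = 12458)
z = 306 (z = 17*18 = 306)
(z - 8481) + a = (306 - 8481) + 12458 = -8175 + 12458 = 4283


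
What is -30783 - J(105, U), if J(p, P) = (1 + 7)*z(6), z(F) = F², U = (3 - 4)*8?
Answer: -31071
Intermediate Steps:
U = -8 (U = -1*8 = -8)
J(p, P) = 288 (J(p, P) = (1 + 7)*6² = 8*36 = 288)
-30783 - J(105, U) = -30783 - 1*288 = -30783 - 288 = -31071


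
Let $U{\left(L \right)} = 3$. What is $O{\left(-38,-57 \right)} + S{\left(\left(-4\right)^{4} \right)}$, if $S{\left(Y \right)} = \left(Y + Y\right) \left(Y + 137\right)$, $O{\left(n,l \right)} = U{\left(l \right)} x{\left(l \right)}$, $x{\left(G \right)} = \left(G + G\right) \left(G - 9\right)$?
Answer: $223788$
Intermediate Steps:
$x{\left(G \right)} = 2 G \left(-9 + G\right)$
$O{\left(n,l \right)} = 6 l \left(-9 + l\right)$ ($O{\left(n,l \right)} = 3 \cdot 2 l \left(-9 + l\right) = 6 l \left(-9 + l\right)$)
$S{\left(Y \right)} = 2 Y \left(137 + Y\right)$
$O{\left(-38,-57 \right)} + S{\left(\left(-4\right)^{4} \right)} = 6 \left(-57\right) \left(-9 - 57\right) + 2 \left(-4\right)^{4} \left(137 + \left(-4\right)^{4}\right) = 6 \left(-57\right) \left(-66\right) + 2 \cdot 256 \left(137 + 256\right) = 22572 + 2 \cdot 256 \cdot 393 = 22572 + 201216 = 223788$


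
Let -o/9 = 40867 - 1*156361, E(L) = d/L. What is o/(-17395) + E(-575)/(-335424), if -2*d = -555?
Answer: -1069209055241/17893081472 ≈ -59.755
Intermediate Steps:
d = 555/2 (d = -½*(-555) = 555/2 ≈ 277.50)
E(L) = 555/(2*L)
o = 1039446 (o = -9*(40867 - 1*156361) = -9*(40867 - 156361) = -9*(-115494) = 1039446)
o/(-17395) + E(-575)/(-335424) = 1039446/(-17395) + ((555/2)/(-575))/(-335424) = 1039446*(-1/17395) + ((555/2)*(-1/575))*(-1/335424) = -1039446/17395 - 111/230*(-1/335424) = -1039446/17395 + 37/25715840 = -1069209055241/17893081472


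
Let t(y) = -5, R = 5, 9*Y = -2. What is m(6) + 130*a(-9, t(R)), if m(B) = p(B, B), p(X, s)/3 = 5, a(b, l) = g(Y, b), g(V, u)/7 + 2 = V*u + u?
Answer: -8175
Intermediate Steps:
Y = -2/9 (Y = (1/9)*(-2) = -2/9 ≈ -0.22222)
g(V, u) = -14 + 7*u + 7*V*u (g(V, u) = -14 + 7*(V*u + u) = -14 + 7*(u + V*u) = -14 + (7*u + 7*V*u) = -14 + 7*u + 7*V*u)
a(b, l) = -14 + 49*b/9 (a(b, l) = -14 + 7*b + 7*(-2/9)*b = -14 + 7*b - 14*b/9 = -14 + 49*b/9)
p(X, s) = 15 (p(X, s) = 3*5 = 15)
m(B) = 15
m(6) + 130*a(-9, t(R)) = 15 + 130*(-14 + (49/9)*(-9)) = 15 + 130*(-14 - 49) = 15 + 130*(-63) = 15 - 8190 = -8175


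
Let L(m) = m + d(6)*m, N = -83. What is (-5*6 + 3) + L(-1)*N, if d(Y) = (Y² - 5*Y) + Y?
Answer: 1052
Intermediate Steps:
d(Y) = Y² - 4*Y
L(m) = 13*m (L(m) = m + (6*(-4 + 6))*m = m + (6*2)*m = m + 12*m = 13*m)
(-5*6 + 3) + L(-1)*N = (-5*6 + 3) + (13*(-1))*(-83) = (-30 + 3) - 13*(-83) = -27 + 1079 = 1052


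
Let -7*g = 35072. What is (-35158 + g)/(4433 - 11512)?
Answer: 281178/49553 ≈ 5.6743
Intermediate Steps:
g = -35072/7 (g = -⅐*35072 = -35072/7 ≈ -5010.3)
(-35158 + g)/(4433 - 11512) = (-35158 - 35072/7)/(4433 - 11512) = -281178/7/(-7079) = -281178/7*(-1/7079) = 281178/49553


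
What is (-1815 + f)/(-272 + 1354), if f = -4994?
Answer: -6809/1082 ≈ -6.2930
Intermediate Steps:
(-1815 + f)/(-272 + 1354) = (-1815 - 4994)/(-272 + 1354) = -6809/1082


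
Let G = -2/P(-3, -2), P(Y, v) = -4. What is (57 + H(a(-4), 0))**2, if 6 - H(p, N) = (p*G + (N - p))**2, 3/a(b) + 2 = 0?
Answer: 998001/256 ≈ 3898.4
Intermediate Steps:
a(b) = -3/2 (a(b) = 3/(-2 + 0) = 3/(-2) = 3*(-1/2) = -3/2)
G = 1/2 (G = -2/((-4/1)) = -2/((-4*1)) = -2/(-4) = -2*(-1/4) = 1/2 ≈ 0.50000)
H(p, N) = 6 - (N - p/2)**2 (H(p, N) = 6 - (p*(1/2) + (N - p))**2 = 6 - (p/2 + (N - p))**2 = 6 - (N - p/2)**2)
(57 + H(a(-4), 0))**2 = (57 + (6 - (-1*(-3/2) + 2*0)**2/4))**2 = (57 + (6 - (3/2 + 0)**2/4))**2 = (57 + (6 - (3/2)**2/4))**2 = (57 + (6 - 1/4*9/4))**2 = (57 + (6 - 9/16))**2 = (57 + 87/16)**2 = (999/16)**2 = 998001/256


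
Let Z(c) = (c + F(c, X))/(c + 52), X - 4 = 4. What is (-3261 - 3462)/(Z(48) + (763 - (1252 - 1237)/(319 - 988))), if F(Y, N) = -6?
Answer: -24987150/2837461 ≈ -8.8062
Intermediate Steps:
X = 8 (X = 4 + 4 = 8)
Z(c) = (-6 + c)/(52 + c) (Z(c) = (c - 6)/(c + 52) = (-6 + c)/(52 + c))
(-3261 - 3462)/(Z(48) + (763 - (1252 - 1237)/(319 - 988))) = (-3261 - 3462)/((-6 + 48)/(52 + 48) + (763 - (1252 - 1237)/(319 - 988))) = -6723/(42/100 + (763 - 15/(-669))) = -6723/((1/100)*42 + (763 - 15*(-1)/669)) = -6723/(21/50 + (763 - 1*(-5/223))) = -6723/(21/50 + (763 + 5/223)) = -6723/(21/50 + 170154/223) = -6723/8512383/11150 = -6723*11150/8512383 = -24987150/2837461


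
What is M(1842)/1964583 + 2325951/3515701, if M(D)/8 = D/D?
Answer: 4569551919041/6906886417683 ≈ 0.66159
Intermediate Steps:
M(D) = 8 (M(D) = 8*(D/D) = 8*1 = 8)
M(1842)/1964583 + 2325951/3515701 = 8/1964583 + 2325951/3515701 = 4569551919041/6906886417683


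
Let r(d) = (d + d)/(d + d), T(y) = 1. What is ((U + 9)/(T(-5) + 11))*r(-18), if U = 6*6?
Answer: 15/4 ≈ 3.7500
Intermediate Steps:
U = 36
r(d) = 1 (r(d) = (2*d)/((2*d)) = (2*d)*(1/(2*d)) = 1)
((U + 9)/(T(-5) + 11))*r(-18) = ((36 + 9)/(1 + 11))*1 = (45/12)*1 = (45*(1/12))*1 = (15/4)*1 = 15/4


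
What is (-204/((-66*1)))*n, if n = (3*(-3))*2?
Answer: -612/11 ≈ -55.636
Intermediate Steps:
n = -18 (n = -9*2 = -18)
(-204/((-66*1)))*n = -204/((-66*1))*(-18) = -204/(-66)*(-18) = -204*(-1/66)*(-18) = (34/11)*(-18) = -612/11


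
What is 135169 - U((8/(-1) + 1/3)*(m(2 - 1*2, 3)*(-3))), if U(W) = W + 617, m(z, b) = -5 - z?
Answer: 134667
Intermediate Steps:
U(W) = 617 + W
135169 - U((8/(-1) + 1/3)*(m(2 - 1*2, 3)*(-3))) = 135169 - (617 + (8/(-1) + 1/3)*((-5 - (2 - 1*2))*(-3))) = 135169 - (617 + (8*(-1) + 1*(⅓))*((-5 - (2 - 2))*(-3))) = 135169 - (617 + (-8 + ⅓)*((-5 - 1*0)*(-3))) = 135169 - (617 - 23*(-5 + 0)*(-3)/3) = 135169 - (617 - (-115)*(-3)/3) = 135169 - (617 - 23/3*15) = 135169 - (617 - 115) = 135169 - 1*502 = 135169 - 502 = 134667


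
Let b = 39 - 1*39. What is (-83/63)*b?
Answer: 0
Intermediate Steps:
b = 0 (b = 39 - 39 = 0)
(-83/63)*b = -83/63*0 = 0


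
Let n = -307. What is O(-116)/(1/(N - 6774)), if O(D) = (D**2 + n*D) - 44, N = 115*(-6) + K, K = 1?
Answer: -365866112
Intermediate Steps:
N = -689 (N = 115*(-6) + 1 = -690 + 1 = -689)
O(D) = -44 + D**2 - 307*D (O(D) = (D**2 - 307*D) - 44 = -44 + D**2 - 307*D)
O(-116)/(1/(N - 6774)) = (-44 + (-116)**2 - 307*(-116))/(1/(-689 - 6774)) = (-44 + 13456 + 35612)/(1/(-7463)) = 49024/(-1/7463) = 49024*(-7463) = -365866112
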